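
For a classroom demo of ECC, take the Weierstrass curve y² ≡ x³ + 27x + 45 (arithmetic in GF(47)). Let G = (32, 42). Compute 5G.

Repeated addition: build up to 5G.
2G: tangent at (32, 42): λ = (3·32² + 27)/(2·42) ≡ 44/37. 37⁻¹ ≡ 14 (mod 47) since 37·14 = 518 ≡ 1, so λ ≡ 44·14 ≡ 5.
  x = λ² - 32 - 32 = 25 - 64 ≡ 8; y = λ·(32 - 8) - 42 ≡ 31. → (8, 31)
3G: (8, 31) + (32, 42). λ = (42 - 31)/(32 - 8) ≡ 11/24 mod 47. 24⁻¹ ≡ 2 (mod 47) since 24·2 = 48 ≡ 1, so λ ≡ 22.
  x = λ² - 8 - 32 = 484 - 40 ≡ 21; y = λ·(8 - 21) - 31 ≡ 12. → (21, 12)
4G: (21, 12) + (32, 42). λ = (42 - 12)/(32 - 21) ≡ 30/11 mod 47. 11⁻¹ ≡ 30 (mod 47), so λ ≡ 7.
  x = λ² - 21 - 32 = 49 - 53 ≡ 43; y = λ·(21 - 43) - 12 ≡ 22. → (43, 22)
5G: (43, 22) + (32, 42). λ = (42 - 22)/(32 - 43) ≡ 20/36 mod 47. 36⁻¹ ≡ 17 (mod 47), so λ ≡ 11.
  x = λ² - 43 - 32 = 121 - 75 ≡ 46; y = λ·(43 - 46) - 22 ≡ 39. → (46, 39)

(46, 39)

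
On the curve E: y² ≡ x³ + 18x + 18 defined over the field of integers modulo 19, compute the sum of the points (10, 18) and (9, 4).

(6, 0)

(10, 18) + (9, 4). λ = (4 - 18)/(9 - 10) ≡ 5/18 mod 19. 18⁻¹ ≡ 18 (mod 19) since 18·18 = 324 ≡ 1, so λ ≡ 14.
  x = λ² - 10 - 9 = 196 - 19 ≡ 6; y = λ·(10 - 6) - 18 ≡ 0. → (6, 0)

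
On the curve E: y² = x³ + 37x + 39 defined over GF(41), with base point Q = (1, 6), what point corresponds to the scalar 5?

(22, 29)

Repeated addition: build up to 5Q.
2Q: tangent at (1, 6): λ = (3·1² + 37)/(2·6) ≡ 40/12. 12⁻¹ ≡ 24 (mod 41), so λ ≡ 40·24 ≡ 17.
  x = λ² - 1 - 1 = 289 - 2 ≡ 0; y = λ·(1 - 0) - 6 ≡ 11. → (0, 11)
3Q: (0, 11) + (1, 6). λ = (6 - 11)/(1 - 0) ≡ 36/1 mod 41. 1⁻¹ ≡ 1 (mod 41), so λ ≡ 36.
  x = λ² - 0 - 1 = 1296 - 1 ≡ 24; y = λ·(0 - 24) - 11 ≡ 27. → (24, 27)
4Q: (24, 27) + (1, 6). λ = (6 - 27)/(1 - 24) ≡ 20/18 mod 41. 18⁻¹ ≡ 16 (mod 41) since 18·16 = 288 ≡ 1, so λ ≡ 33.
  x = λ² - 24 - 1 = 1089 - 25 ≡ 39; y = λ·(24 - 39) - 27 ≡ 11. → (39, 11)
5Q: (39, 11) + (1, 6). λ = (6 - 11)/(1 - 39) ≡ 36/3 mod 41. 3⁻¹ ≡ 14 (mod 41), so λ ≡ 12.
  x = λ² - 39 - 1 = 144 - 40 ≡ 22; y = λ·(39 - 22) - 11 ≡ 29. → (22, 29)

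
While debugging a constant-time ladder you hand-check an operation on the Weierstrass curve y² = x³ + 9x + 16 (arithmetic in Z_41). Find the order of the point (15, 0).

2P: (15, 0) + (15, 0): same x and y₁ ≡ -y₂, so the sum is O.
2P = O, so the order is 2.

2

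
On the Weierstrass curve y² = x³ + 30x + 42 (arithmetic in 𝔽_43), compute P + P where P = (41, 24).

tangent at (41, 24): λ = (3·41² + 30)/(2·24) ≡ 42/5. 5⁻¹ ≡ 26 (mod 43) since 5·26 = 130 ≡ 1, so λ ≡ 42·26 ≡ 17.
  x = λ² - 41 - 41 = 289 - 82 ≡ 35; y = λ·(41 - 35) - 24 ≡ 35. → (35, 35)

(35, 35)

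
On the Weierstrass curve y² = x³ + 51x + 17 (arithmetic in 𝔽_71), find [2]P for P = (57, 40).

(28, 31)

tangent at (57, 40): λ = (3·57² + 51)/(2·40) ≡ 0/9. 9⁻¹ ≡ 8 (mod 71), so λ ≡ 0·8 ≡ 0.
  x = λ² - 57 - 57 = 0 - 114 ≡ 28; y = λ·(57 - 28) - 40 ≡ 31. → (28, 31)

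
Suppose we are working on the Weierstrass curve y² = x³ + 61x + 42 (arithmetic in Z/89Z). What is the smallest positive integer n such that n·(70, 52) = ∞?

3

2P: tangent at (70, 52): λ = (3·70² + 61)/(2·52) ≡ 76/15. 15⁻¹ ≡ 6 (mod 89), so λ ≡ 76·6 ≡ 11.
  x = λ² - 70 - 70 = 121 - 140 ≡ 70; y = λ·(70 - 70) - 52 ≡ 37. → (70, 37)
3P: (70, 37) + (70, 52): same x and y₁ ≡ -y₂, so the sum is ∞.
3P = ∞, so the order is 3.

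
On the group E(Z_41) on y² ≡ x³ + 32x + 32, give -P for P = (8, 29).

(8, 12)

-(8, 29) = (8, -29 mod 41) = (8, 12).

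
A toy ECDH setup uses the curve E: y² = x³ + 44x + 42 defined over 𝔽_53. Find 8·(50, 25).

(30, 31)

Write Q = (50, 25).
Double-and-add on 8 = (1000)₂. Start with Q = (50, 25) for the leading 1-bit.
double: tangent at (50, 25): λ = (3·50² + 44)/(2·25) ≡ 18/50. 50⁻¹ ≡ 35 (mod 53), so λ ≡ 18·35 ≡ 47.
  x = λ² - 50 - 50 = 2209 - 100 ≡ 42; y = λ·(50 - 42) - 25 ≡ 33. → (42, 33)
double: tangent at (42, 33): λ = (3·42² + 44)/(2·33) ≡ 36/13. 13⁻¹ ≡ 49 (mod 53) since 13·49 = 637 ≡ 1, so λ ≡ 36·49 ≡ 15.
  x = λ² - 42 - 42 = 225 - 84 ≡ 35; y = λ·(42 - 35) - 33 ≡ 19. → (35, 19)
double: tangent at (35, 19): λ = (3·35² + 44)/(2·19) ≡ 9/38. 38⁻¹ ≡ 7 (mod 53), so λ ≡ 9·7 ≡ 10.
  x = λ² - 35 - 35 = 100 - 70 ≡ 30; y = λ·(35 - 30) - 19 ≡ 31. → (30, 31)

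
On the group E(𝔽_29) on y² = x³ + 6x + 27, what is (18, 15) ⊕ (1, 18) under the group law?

(18, 15) + (1, 18). λ = (18 - 15)/(1 - 18) ≡ 3/12 mod 29. 12⁻¹ ≡ 17 (mod 29), so λ ≡ 22.
  x = λ² - 18 - 1 = 484 - 19 ≡ 1; y = λ·(18 - 1) - 15 ≡ 11. → (1, 11)

(1, 11)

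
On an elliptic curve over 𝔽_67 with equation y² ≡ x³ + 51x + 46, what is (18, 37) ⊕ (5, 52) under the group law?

(18, 37) + (5, 52). λ = (52 - 37)/(5 - 18) ≡ 15/54 mod 67. 54⁻¹ ≡ 36 (mod 67) since 54·36 = 1944 ≡ 1, so λ ≡ 4.
  x = λ² - 18 - 5 = 16 - 23 ≡ 60; y = λ·(18 - 60) - 37 ≡ 63. → (60, 63)

(60, 63)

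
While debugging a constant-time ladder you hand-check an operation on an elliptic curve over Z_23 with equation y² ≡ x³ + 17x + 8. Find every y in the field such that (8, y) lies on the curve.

x³ + 17x + 8 = 656 ≡ 12 (mod 23).
Square roots of 12 mod 23: 9 and 14 (since 9² = 81 ≡ 12).

9, 14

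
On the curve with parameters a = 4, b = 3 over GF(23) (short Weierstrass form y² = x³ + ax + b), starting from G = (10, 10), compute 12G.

Double-and-add on 12 = (1100)₂. Start with G = (10, 10) for the leading 1-bit.
double: tangent at (10, 10): λ = (3·10² + 4)/(2·10) ≡ 5/20. 20⁻¹ ≡ 15 (mod 23), so λ ≡ 5·15 ≡ 6.
  x = λ² - 10 - 10 = 36 - 20 ≡ 16; y = λ·(10 - 16) - 10 ≡ 0. → (16, 0)
add G: (16, 0) + (10, 10). λ = (10 - 0)/(10 - 16) ≡ 10/17 mod 23. 17⁻¹ ≡ 19 (mod 23), so λ ≡ 6.
  x = λ² - 16 - 10 = 36 - 26 ≡ 10; y = λ·(16 - 10) - 0 ≡ 13. → (10, 13)
double: tangent at (10, 13): λ = (3·10² + 4)/(2·13) ≡ 5/3. 3⁻¹ ≡ 8 (mod 23), so λ ≡ 5·8 ≡ 17.
  x = λ² - 10 - 10 = 289 - 20 ≡ 16; y = λ·(10 - 16) - 13 ≡ 0. → (16, 0)
double: (16, 0) + (16, 0): same x and y₁ ≡ -y₂, so the sum is O.

O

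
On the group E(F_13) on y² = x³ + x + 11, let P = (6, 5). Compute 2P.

tangent at (6, 5): λ = (3·6² + 1)/(2·5) ≡ 5/10. 10⁻¹ ≡ 4 (mod 13), so λ ≡ 5·4 ≡ 7.
  x = λ² - 6 - 6 = 49 - 12 ≡ 11; y = λ·(6 - 11) - 5 ≡ 12. → (11, 12)

(11, 12)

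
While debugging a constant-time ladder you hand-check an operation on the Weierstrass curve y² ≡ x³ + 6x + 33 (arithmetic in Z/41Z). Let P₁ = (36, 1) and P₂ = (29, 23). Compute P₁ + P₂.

(36, 1) + (29, 23). λ = (23 - 1)/(29 - 36) ≡ 22/34 mod 41. 34⁻¹ ≡ 35 (mod 41), so λ ≡ 32.
  x = λ² - 36 - 29 = 1024 - 65 ≡ 16; y = λ·(36 - 16) - 1 ≡ 24. → (16, 24)

(16, 24)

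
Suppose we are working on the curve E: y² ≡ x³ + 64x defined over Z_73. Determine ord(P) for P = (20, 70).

4

2P: tangent at (20, 70): λ = (3·20² + 64)/(2·70) ≡ 23/67. 67⁻¹ ≡ 12 (mod 73) since 67·12 = 804 ≡ 1, so λ ≡ 23·12 ≡ 57.
  x = λ² - 20 - 20 = 3249 - 40 ≡ 70; y = λ·(20 - 70) - 70 ≡ 0. → (70, 0)
3P: (70, 0) + (20, 70). λ = (70 - 0)/(20 - 70) ≡ 70/23 mod 73. 23⁻¹ ≡ 54 (mod 73) since 23·54 = 1242 ≡ 1, so λ ≡ 57.
  x = λ² - 70 - 20 = 3249 - 90 ≡ 20; y = λ·(70 - 20) - 0 ≡ 3. → (20, 3)
4P: (20, 3) + (20, 70): same x and y₁ ≡ -y₂, so the sum is O.
4P = O, so the order is 4.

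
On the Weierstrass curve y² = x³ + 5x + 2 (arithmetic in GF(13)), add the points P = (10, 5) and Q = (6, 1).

(11, 7)

(10, 5) + (6, 1). λ = (1 - 5)/(6 - 10) ≡ 9/9 mod 13. 9⁻¹ ≡ 3 (mod 13), so λ ≡ 1.
  x = λ² - 10 - 6 = 1 - 16 ≡ 11; y = λ·(10 - 11) - 5 ≡ 7. → (11, 7)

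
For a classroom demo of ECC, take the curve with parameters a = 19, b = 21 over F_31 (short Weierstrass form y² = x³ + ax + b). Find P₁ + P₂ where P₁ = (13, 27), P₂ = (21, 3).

(6, 14)

(13, 27) + (21, 3). λ = (3 - 27)/(21 - 13) ≡ 7/8 mod 31. 8⁻¹ ≡ 4 (mod 31), so λ ≡ 28.
  x = λ² - 13 - 21 = 784 - 34 ≡ 6; y = λ·(13 - 6) - 27 ≡ 14. → (6, 14)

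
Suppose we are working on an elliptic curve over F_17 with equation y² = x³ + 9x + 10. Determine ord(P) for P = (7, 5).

3

2P: tangent at (7, 5): λ = (3·7² + 9)/(2·5) ≡ 3/10. 10⁻¹ ≡ 12 (mod 17), so λ ≡ 3·12 ≡ 2.
  x = λ² - 7 - 7 = 4 - 14 ≡ 7; y = λ·(7 - 7) - 5 ≡ 12. → (7, 12)
3P: (7, 12) + (7, 5): same x and y₁ ≡ -y₂, so the sum is ∞.
3P = ∞, so the order is 3.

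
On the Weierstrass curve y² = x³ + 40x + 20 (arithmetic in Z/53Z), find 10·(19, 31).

(22, 43)

Write P = (19, 31).
Repeated addition: build up to 10P.
2P: tangent at (19, 31): λ = (3·19² + 40)/(2·31) ≡ 10/9. 9⁻¹ ≡ 6 (mod 53), so λ ≡ 10·6 ≡ 7.
  x = λ² - 19 - 19 = 49 - 38 ≡ 11; y = λ·(19 - 11) - 31 ≡ 25. → (11, 25)
3P: (11, 25) + (19, 31). λ = (31 - 25)/(19 - 11) ≡ 6/8 mod 53. 8⁻¹ ≡ 20 (mod 53), so λ ≡ 14.
  x = λ² - 11 - 19 = 196 - 30 ≡ 7; y = λ·(11 - 7) - 25 ≡ 31. → (7, 31)
4P: (7, 31) + (19, 31). λ = (31 - 31)/(19 - 7) ≡ 0/12 mod 53. 12⁻¹ ≡ 31 (mod 53) since 12·31 = 372 ≡ 1, so λ ≡ 0.
  x = λ² - 7 - 19 = 0 - 26 ≡ 27; y = λ·(7 - 27) - 31 ≡ 22. → (27, 22)
5P: (27, 22) + (19, 31). λ = (31 - 22)/(19 - 27) ≡ 9/45 mod 53. 45⁻¹ ≡ 33 (mod 53), so λ ≡ 32.
  x = λ² - 27 - 19 = 1024 - 46 ≡ 24; y = λ·(27 - 24) - 22 ≡ 21. → (24, 21)
6P: (24, 21) + (19, 31). λ = (31 - 21)/(19 - 24) ≡ 10/48 mod 53. 48⁻¹ ≡ 21 (mod 53), so λ ≡ 51.
  x = λ² - 24 - 19 = 2601 - 43 ≡ 14; y = λ·(24 - 14) - 21 ≡ 12. → (14, 12)
7P: (14, 12) + (19, 31). λ = (31 - 12)/(19 - 14) ≡ 19/5 mod 53. 5⁻¹ ≡ 32 (mod 53) since 5·32 = 160 ≡ 1, so λ ≡ 25.
  x = λ² - 14 - 19 = 625 - 33 ≡ 9; y = λ·(14 - 9) - 12 ≡ 7. → (9, 7)
8P: (9, 7) + (19, 31). λ = (31 - 7)/(19 - 9) ≡ 24/10 mod 53. 10⁻¹ ≡ 16 (mod 53), so λ ≡ 13.
  x = λ² - 9 - 19 = 169 - 28 ≡ 35; y = λ·(9 - 35) - 7 ≡ 26. → (35, 26)
9P: (35, 26) + (19, 31). λ = (31 - 26)/(19 - 35) ≡ 5/37 mod 53. 37⁻¹ ≡ 43 (mod 53), so λ ≡ 3.
  x = λ² - 35 - 19 = 9 - 54 ≡ 8; y = λ·(35 - 8) - 26 ≡ 2. → (8, 2)
10P: (8, 2) + (19, 31). λ = (31 - 2)/(19 - 8) ≡ 29/11 mod 53. 11⁻¹ ≡ 29 (mod 53), so λ ≡ 46.
  x = λ² - 8 - 19 = 2116 - 27 ≡ 22; y = λ·(8 - 22) - 2 ≡ 43. → (22, 43)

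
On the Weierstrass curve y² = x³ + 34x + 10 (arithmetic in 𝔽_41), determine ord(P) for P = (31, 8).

2P: tangent at (31, 8): λ = (3·31² + 34)/(2·8) ≡ 6/16. 16⁻¹ ≡ 18 (mod 41), so λ ≡ 6·18 ≡ 26.
  x = λ² - 31 - 31 = 676 - 62 ≡ 40; y = λ·(31 - 40) - 8 ≡ 4. → (40, 4)
3P: (40, 4) + (31, 8). λ = (8 - 4)/(31 - 40) ≡ 4/32 mod 41. 32⁻¹ ≡ 9 (mod 41), so λ ≡ 36.
  x = λ² - 40 - 31 = 1296 - 71 ≡ 36; y = λ·(40 - 36) - 4 ≡ 17. → (36, 17)
4P: (36, 17) + (31, 8). λ = (8 - 17)/(31 - 36) ≡ 32/36 mod 41. 36⁻¹ ≡ 8 (mod 41), so λ ≡ 10.
  x = λ² - 36 - 31 = 100 - 67 ≡ 33; y = λ·(36 - 33) - 17 ≡ 13. → (33, 13)
5P: (33, 13) + (31, 8). λ = (8 - 13)/(31 - 33) ≡ 36/39 mod 41. 39⁻¹ ≡ 20 (mod 41), so λ ≡ 23.
  x = λ² - 33 - 31 = 529 - 64 ≡ 14; y = λ·(33 - 14) - 13 ≡ 14. → (14, 14)
6P: (14, 14) + (31, 8). λ = (8 - 14)/(31 - 14) ≡ 35/17 mod 41. 17⁻¹ ≡ 29 (mod 41) since 17·29 = 493 ≡ 1, so λ ≡ 31.
  x = λ² - 14 - 31 = 961 - 45 ≡ 14; y = λ·(14 - 14) - 14 ≡ 27. → (14, 27)
7P: (14, 27) + (31, 8). λ = (8 - 27)/(31 - 14) ≡ 22/17 mod 41. 17⁻¹ ≡ 29 (mod 41), so λ ≡ 23.
  x = λ² - 14 - 31 = 529 - 45 ≡ 33; y = λ·(14 - 33) - 27 ≡ 28. → (33, 28)
8P: (33, 28) + (31, 8). λ = (8 - 28)/(31 - 33) ≡ 21/39 mod 41. 39⁻¹ ≡ 20 (mod 41) since 39·20 = 780 ≡ 1, so λ ≡ 10.
  x = λ² - 33 - 31 = 100 - 64 ≡ 36; y = λ·(33 - 36) - 28 ≡ 24. → (36, 24)
9P: (36, 24) + (31, 8). λ = (8 - 24)/(31 - 36) ≡ 25/36 mod 41. 36⁻¹ ≡ 8 (mod 41), so λ ≡ 36.
  x = λ² - 36 - 31 = 1296 - 67 ≡ 40; y = λ·(36 - 40) - 24 ≡ 37. → (40, 37)
10P: (40, 37) + (31, 8). λ = (8 - 37)/(31 - 40) ≡ 12/32 mod 41. 32⁻¹ ≡ 9 (mod 41) since 32·9 = 288 ≡ 1, so λ ≡ 26.
  x = λ² - 40 - 31 = 676 - 71 ≡ 31; y = λ·(40 - 31) - 37 ≡ 33. → (31, 33)
11P: (31, 33) + (31, 8): same x and y₁ ≡ -y₂, so the sum is O.
11P = O, so the order is 11.

11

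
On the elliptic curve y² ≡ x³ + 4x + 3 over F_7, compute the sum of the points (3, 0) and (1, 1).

(5, 1)

(3, 0) + (1, 1). λ = (1 - 0)/(1 - 3) ≡ 1/5 mod 7. 5⁻¹ ≡ 3 (mod 7), so λ ≡ 3.
  x = λ² - 3 - 1 = 9 - 4 ≡ 5; y = λ·(3 - 5) - 0 ≡ 1. → (5, 1)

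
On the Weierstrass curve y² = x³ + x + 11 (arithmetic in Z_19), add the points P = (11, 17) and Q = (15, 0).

(11, 17) + (15, 0). λ = (0 - 17)/(15 - 11) ≡ 2/4 mod 19. 4⁻¹ ≡ 5 (mod 19), so λ ≡ 10.
  x = λ² - 11 - 15 = 100 - 26 ≡ 17; y = λ·(11 - 17) - 17 ≡ 18. → (17, 18)

(17, 18)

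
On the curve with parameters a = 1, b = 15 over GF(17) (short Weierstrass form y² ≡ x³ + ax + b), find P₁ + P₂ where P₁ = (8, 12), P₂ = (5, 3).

(13, 7)

(8, 12) + (5, 3). λ = (3 - 12)/(5 - 8) ≡ 8/14 mod 17. 14⁻¹ ≡ 11 (mod 17) since 14·11 = 154 ≡ 1, so λ ≡ 3.
  x = λ² - 8 - 5 = 9 - 13 ≡ 13; y = λ·(8 - 13) - 12 ≡ 7. → (13, 7)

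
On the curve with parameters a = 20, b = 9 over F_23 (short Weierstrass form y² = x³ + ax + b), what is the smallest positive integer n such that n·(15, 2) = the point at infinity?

2P: tangent at (15, 2): λ = (3·15² + 20)/(2·2) ≡ 5/4. 4⁻¹ ≡ 6 (mod 23), so λ ≡ 5·6 ≡ 7.
  x = λ² - 15 - 15 = 49 - 30 ≡ 19; y = λ·(15 - 19) - 2 ≡ 16. → (19, 16)
3P: (19, 16) + (15, 2). λ = (2 - 16)/(15 - 19) ≡ 9/19 mod 23. 19⁻¹ ≡ 17 (mod 23), so λ ≡ 15.
  x = λ² - 19 - 15 = 225 - 34 ≡ 7; y = λ·(19 - 7) - 16 ≡ 3. → (7, 3)
4P: (7, 3) + (15, 2). λ = (2 - 3)/(15 - 7) ≡ 22/8 mod 23. 8⁻¹ ≡ 3 (mod 23) since 8·3 = 24 ≡ 1, so λ ≡ 20.
  x = λ² - 7 - 15 = 400 - 22 ≡ 10; y = λ·(7 - 10) - 3 ≡ 6. → (10, 6)
5P: (10, 6) + (15, 2). λ = (2 - 6)/(15 - 10) ≡ 19/5 mod 23. 5⁻¹ ≡ 14 (mod 23) since 5·14 = 70 ≡ 1, so λ ≡ 13.
  x = λ² - 10 - 15 = 169 - 25 ≡ 6; y = λ·(10 - 6) - 6 ≡ 0. → (6, 0)
6P: (6, 0) + (15, 2). λ = (2 - 0)/(15 - 6) ≡ 2/9 mod 23. 9⁻¹ ≡ 18 (mod 23) since 9·18 = 162 ≡ 1, so λ ≡ 13.
  x = λ² - 6 - 15 = 169 - 21 ≡ 10; y = λ·(6 - 10) - 0 ≡ 17. → (10, 17)
7P: (10, 17) + (15, 2). λ = (2 - 17)/(15 - 10) ≡ 8/5 mod 23. 5⁻¹ ≡ 14 (mod 23), so λ ≡ 20.
  x = λ² - 10 - 15 = 400 - 25 ≡ 7; y = λ·(10 - 7) - 17 ≡ 20. → (7, 20)
8P: (7, 20) + (15, 2). λ = (2 - 20)/(15 - 7) ≡ 5/8 mod 23. 8⁻¹ ≡ 3 (mod 23) since 8·3 = 24 ≡ 1, so λ ≡ 15.
  x = λ² - 7 - 15 = 225 - 22 ≡ 19; y = λ·(7 - 19) - 20 ≡ 7. → (19, 7)
9P: (19, 7) + (15, 2). λ = (2 - 7)/(15 - 19) ≡ 18/19 mod 23. 19⁻¹ ≡ 17 (mod 23) since 19·17 = 323 ≡ 1, so λ ≡ 7.
  x = λ² - 19 - 15 = 49 - 34 ≡ 15; y = λ·(19 - 15) - 7 ≡ 21. → (15, 21)
10P: (15, 21) + (15, 2): same x and y₁ ≡ -y₂, so the sum is the point at infinity.
10P = the point at infinity, so the order is 10.

10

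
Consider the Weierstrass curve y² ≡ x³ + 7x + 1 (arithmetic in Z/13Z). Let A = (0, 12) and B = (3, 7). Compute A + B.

(0, 12) + (3, 7). λ = (7 - 12)/(3 - 0) ≡ 8/3 mod 13. 3⁻¹ ≡ 9 (mod 13), so λ ≡ 7.
  x = λ² - 0 - 3 = 49 - 3 ≡ 7; y = λ·(0 - 7) - 12 ≡ 4. → (7, 4)

(7, 4)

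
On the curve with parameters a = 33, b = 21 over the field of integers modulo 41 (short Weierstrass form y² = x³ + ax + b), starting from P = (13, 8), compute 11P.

(13, 33)

Double-and-add on 11 = (1011)₂. Start with P = (13, 8) for the leading 1-bit.
double: tangent at (13, 8): λ = (3·13² + 33)/(2·8) ≡ 7/16. 16⁻¹ ≡ 18 (mod 41), so λ ≡ 7·18 ≡ 3.
  x = λ² - 13 - 13 = 9 - 26 ≡ 24; y = λ·(13 - 24) - 8 ≡ 0. → (24, 0)
double: (24, 0) + (24, 0): same x and y₁ ≡ -y₂, so the sum is O.
add P: O + (13, 8) = (13, 8) (identity).
double: tangent at (13, 8): λ = (3·13² + 33)/(2·8) ≡ 7/16. 16⁻¹ ≡ 18 (mod 41) since 16·18 = 288 ≡ 1, so λ ≡ 7·18 ≡ 3.
  x = λ² - 13 - 13 = 9 - 26 ≡ 24; y = λ·(13 - 24) - 8 ≡ 0. → (24, 0)
add P: (24, 0) + (13, 8). λ = (8 - 0)/(13 - 24) ≡ 8/30 mod 41. 30⁻¹ ≡ 26 (mod 41), so λ ≡ 3.
  x = λ² - 24 - 13 = 9 - 37 ≡ 13; y = λ·(24 - 13) - 0 ≡ 33. → (13, 33)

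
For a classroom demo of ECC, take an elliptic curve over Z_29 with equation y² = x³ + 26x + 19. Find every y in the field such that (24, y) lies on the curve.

5, 24

x³ + 26x + 19 = 14467 ≡ 25 (mod 29).
Square roots of 25 mod 29: 5 and 24 (since 5² = 25 ≡ 25).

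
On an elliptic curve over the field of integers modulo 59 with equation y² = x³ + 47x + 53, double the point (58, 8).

tangent at (58, 8): λ = (3·58² + 47)/(2·8) ≡ 50/16. 16⁻¹ ≡ 48 (mod 59) since 16·48 = 768 ≡ 1, so λ ≡ 50·48 ≡ 40.
  x = λ² - 58 - 58 = 1600 - 116 ≡ 9; y = λ·(58 - 9) - 8 ≡ 5. → (9, 5)

(9, 5)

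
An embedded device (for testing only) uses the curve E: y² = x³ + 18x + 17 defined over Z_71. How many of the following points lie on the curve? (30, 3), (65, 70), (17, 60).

1

(30, 3): 3² ≡ 9, rhs ≡ 9 → on.
(65, 70): 70² ≡ 1, rhs ≡ 48 → off.
(17, 60): 60² ≡ 50, rhs ≡ 53 → off.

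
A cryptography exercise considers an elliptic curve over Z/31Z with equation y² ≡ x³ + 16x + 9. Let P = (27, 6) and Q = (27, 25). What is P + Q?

The two points share x = 27 and their y-coordinates satisfy 6 + 25 ≡ 0 (mod 31), so they are inverses. Their sum is O.

O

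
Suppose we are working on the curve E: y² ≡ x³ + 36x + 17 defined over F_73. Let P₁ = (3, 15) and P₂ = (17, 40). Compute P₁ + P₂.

(29, 22)

(3, 15) + (17, 40). λ = (40 - 15)/(17 - 3) ≡ 25/14 mod 73. 14⁻¹ ≡ 47 (mod 73), so λ ≡ 7.
  x = λ² - 3 - 17 = 49 - 20 ≡ 29; y = λ·(3 - 29) - 15 ≡ 22. → (29, 22)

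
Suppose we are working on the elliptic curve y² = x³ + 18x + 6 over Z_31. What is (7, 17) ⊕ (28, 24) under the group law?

(3, 5)

(7, 17) + (28, 24). λ = (24 - 17)/(28 - 7) ≡ 7/21 mod 31. 21⁻¹ ≡ 3 (mod 31) since 21·3 = 63 ≡ 1, so λ ≡ 21.
  x = λ² - 7 - 28 = 441 - 35 ≡ 3; y = λ·(7 - 3) - 17 ≡ 5. → (3, 5)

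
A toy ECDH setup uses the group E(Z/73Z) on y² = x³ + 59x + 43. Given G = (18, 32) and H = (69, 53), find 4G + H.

(40, 22)

First 4G:
Double-and-add on 4 = (100)₂. Start with G = (18, 32) for the leading 1-bit.
double: tangent at (18, 32): λ = (3·18² + 59)/(2·32) ≡ 9/64. 64⁻¹ ≡ 8 (mod 73), so λ ≡ 9·8 ≡ 72.
  x = λ² - 18 - 18 = 5184 - 36 ≡ 38; y = λ·(18 - 38) - 32 ≡ 61. → (38, 61)
double: tangent at (38, 61): λ = (3·38² + 59)/(2·61) ≡ 11/49. 49⁻¹ ≡ 3 (mod 73), so λ ≡ 11·3 ≡ 33.
  x = λ² - 38 - 38 = 1089 - 76 ≡ 64; y = λ·(38 - 64) - 61 ≡ 30. → (64, 30)
4G = (64, 30).
Finally 4G + H:
(64, 30) + (69, 53). λ = (53 - 30)/(69 - 64) ≡ 23/5 mod 73. 5⁻¹ ≡ 44 (mod 73), so λ ≡ 63.
  x = λ² - 64 - 69 = 3969 - 133 ≡ 40; y = λ·(64 - 40) - 30 ≡ 22. → (40, 22)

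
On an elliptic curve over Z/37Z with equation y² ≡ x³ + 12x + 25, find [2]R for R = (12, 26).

(13, 11)

tangent at (12, 26): λ = (3·12² + 12)/(2·26) ≡ 0/15. 15⁻¹ ≡ 5 (mod 37) since 15·5 = 75 ≡ 1, so λ ≡ 0·5 ≡ 0.
  x = λ² - 12 - 12 = 0 - 24 ≡ 13; y = λ·(12 - 13) - 26 ≡ 11. → (13, 11)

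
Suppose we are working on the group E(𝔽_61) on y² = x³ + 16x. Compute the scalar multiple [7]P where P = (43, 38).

(24, 42)

Repeated addition: build up to 7P.
2P: tangent at (43, 38): λ = (3·43² + 16)/(2·38) ≡ 12/15. 15⁻¹ ≡ 57 (mod 61) since 15·57 = 855 ≡ 1, so λ ≡ 12·57 ≡ 13.
  x = λ² - 43 - 43 = 169 - 86 ≡ 22; y = λ·(43 - 22) - 38 ≡ 52. → (22, 52)
3P: (22, 52) + (43, 38). λ = (38 - 52)/(43 - 22) ≡ 47/21 mod 61. 21⁻¹ ≡ 32 (mod 61) since 21·32 = 672 ≡ 1, so λ ≡ 40.
  x = λ² - 22 - 43 = 1600 - 65 ≡ 10; y = λ·(22 - 10) - 52 ≡ 1. → (10, 1)
4P: (10, 1) + (43, 38). λ = (38 - 1)/(43 - 10) ≡ 37/33 mod 61. 33⁻¹ ≡ 37 (mod 61) since 33·37 = 1221 ≡ 1, so λ ≡ 27.
  x = λ² - 10 - 43 = 729 - 53 ≡ 5; y = λ·(10 - 5) - 1 ≡ 12. → (5, 12)
5P: (5, 12) + (43, 38). λ = (38 - 12)/(43 - 5) ≡ 26/38 mod 61. 38⁻¹ ≡ 53 (mod 61), so λ ≡ 36.
  x = λ² - 5 - 43 = 1296 - 48 ≡ 28; y = λ·(5 - 28) - 12 ≡ 14. → (28, 14)
6P: (28, 14) + (43, 38). λ = (38 - 14)/(43 - 28) ≡ 24/15 mod 61. 15⁻¹ ≡ 57 (mod 61) since 15·57 = 855 ≡ 1, so λ ≡ 26.
  x = λ² - 28 - 43 = 676 - 71 ≡ 56; y = λ·(28 - 56) - 14 ≡ 51. → (56, 51)
7P: (56, 51) + (43, 38). λ = (38 - 51)/(43 - 56) ≡ 48/48 mod 61. 48⁻¹ ≡ 14 (mod 61), so λ ≡ 1.
  x = λ² - 56 - 43 = 1 - 99 ≡ 24; y = λ·(56 - 24) - 51 ≡ 42. → (24, 42)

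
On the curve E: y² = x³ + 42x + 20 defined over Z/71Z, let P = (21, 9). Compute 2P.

tangent at (21, 9): λ = (3·21² + 42)/(2·9) ≡ 16/18. 18⁻¹ ≡ 4 (mod 71) since 18·4 = 72 ≡ 1, so λ ≡ 16·4 ≡ 64.
  x = λ² - 21 - 21 = 4096 - 42 ≡ 7; y = λ·(21 - 7) - 9 ≡ 35. → (7, 35)

(7, 35)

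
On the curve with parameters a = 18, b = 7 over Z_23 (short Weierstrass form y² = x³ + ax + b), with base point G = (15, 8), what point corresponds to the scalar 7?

(14, 6)

Repeated addition: build up to 7G.
2G: tangent at (15, 8): λ = (3·15² + 18)/(2·8) ≡ 3/16. 16⁻¹ ≡ 13 (mod 23), so λ ≡ 3·13 ≡ 16.
  x = λ² - 15 - 15 = 256 - 30 ≡ 19; y = λ·(15 - 19) - 8 ≡ 20. → (19, 20)
3G: (19, 20) + (15, 8). λ = (8 - 20)/(15 - 19) ≡ 11/19 mod 23. 19⁻¹ ≡ 17 (mod 23), so λ ≡ 3.
  x = λ² - 19 - 15 = 9 - 34 ≡ 21; y = λ·(19 - 21) - 20 ≡ 20. → (21, 20)
4G: (21, 20) + (15, 8). λ = (8 - 20)/(15 - 21) ≡ 11/17 mod 23. 17⁻¹ ≡ 19 (mod 23), so λ ≡ 2.
  x = λ² - 21 - 15 = 4 - 36 ≡ 14; y = λ·(21 - 14) - 20 ≡ 17. → (14, 17)
5G: (14, 17) + (15, 8). λ = (8 - 17)/(15 - 14) ≡ 14/1 mod 23. 1⁻¹ ≡ 1 (mod 23) since 1·1 = 1 ≡ 1, so λ ≡ 14.
  x = λ² - 14 - 15 = 196 - 29 ≡ 6; y = λ·(14 - 6) - 17 ≡ 3. → (6, 3)
6G: (6, 3) + (15, 8). λ = (8 - 3)/(15 - 6) ≡ 5/9 mod 23. 9⁻¹ ≡ 18 (mod 23) since 9·18 = 162 ≡ 1, so λ ≡ 21.
  x = λ² - 6 - 15 = 441 - 21 ≡ 6; y = λ·(6 - 6) - 3 ≡ 20. → (6, 20)
7G: (6, 20) + (15, 8). λ = (8 - 20)/(15 - 6) ≡ 11/9 mod 23. 9⁻¹ ≡ 18 (mod 23), so λ ≡ 14.
  x = λ² - 6 - 15 = 196 - 21 ≡ 14; y = λ·(6 - 14) - 20 ≡ 6. → (14, 6)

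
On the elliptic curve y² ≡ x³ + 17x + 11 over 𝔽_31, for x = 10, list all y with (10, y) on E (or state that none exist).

none

x³ + 17x + 11 = 1181 ≡ 3 (mod 31).
3 is a non-residue mod 31; no y exists.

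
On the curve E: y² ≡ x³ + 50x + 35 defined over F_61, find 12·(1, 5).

(1, 56)

Write Q = (1, 5).
Double-and-add on 12 = (1100)₂. Start with Q = (1, 5) for the leading 1-bit.
double: tangent at (1, 5): λ = (3·1² + 50)/(2·5) ≡ 53/10. 10⁻¹ ≡ 55 (mod 61), so λ ≡ 53·55 ≡ 48.
  x = λ² - 1 - 1 = 2304 - 2 ≡ 45; y = λ·(1 - 45) - 5 ≡ 18. → (45, 18)
add Q: (45, 18) + (1, 5). λ = (5 - 18)/(1 - 45) ≡ 48/17 mod 61. 17⁻¹ ≡ 18 (mod 61), so λ ≡ 10.
  x = λ² - 45 - 1 = 100 - 46 ≡ 54; y = λ·(45 - 54) - 18 ≡ 14. → (54, 14)
double: tangent at (54, 14): λ = (3·54² + 50)/(2·14) ≡ 14/28. 28⁻¹ ≡ 24 (mod 61), so λ ≡ 14·24 ≡ 31.
  x = λ² - 54 - 54 = 961 - 108 ≡ 60; y = λ·(54 - 60) - 14 ≡ 44. → (60, 44)
double: tangent at (60, 44): λ = (3·60² + 50)/(2·44) ≡ 53/27. 27⁻¹ ≡ 52 (mod 61), so λ ≡ 53·52 ≡ 11.
  x = λ² - 60 - 60 = 121 - 120 ≡ 1; y = λ·(60 - 1) - 44 ≡ 56. → (1, 56)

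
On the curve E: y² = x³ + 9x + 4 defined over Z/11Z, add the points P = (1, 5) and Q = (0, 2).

(1, 5) + (0, 2). λ = (2 - 5)/(0 - 1) ≡ 8/10 mod 11. 10⁻¹ ≡ 10 (mod 11), so λ ≡ 3.
  x = λ² - 1 - 0 = 9 - 1 ≡ 8; y = λ·(1 - 8) - 5 ≡ 7. → (8, 7)

(8, 7)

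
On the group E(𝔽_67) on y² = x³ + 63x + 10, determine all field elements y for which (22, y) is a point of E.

none

x³ + 63x + 10 = 12044 ≡ 51 (mod 67).
51 is a non-residue mod 67; no y exists.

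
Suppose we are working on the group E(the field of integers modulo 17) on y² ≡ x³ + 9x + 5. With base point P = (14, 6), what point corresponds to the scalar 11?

O

Double-and-add on 11 = (1011)₂. Start with P = (14, 6) for the leading 1-bit.
double: tangent at (14, 6): λ = (3·14² + 9)/(2·6) ≡ 2/12. 12⁻¹ ≡ 10 (mod 17) since 12·10 = 120 ≡ 1, so λ ≡ 2·10 ≡ 3.
  x = λ² - 14 - 14 = 9 - 28 ≡ 15; y = λ·(14 - 15) - 6 ≡ 8. → (15, 8)
double: tangent at (15, 8): λ = (3·15² + 9)/(2·8) ≡ 4/16. 16⁻¹ ≡ 16 (mod 17), so λ ≡ 4·16 ≡ 13.
  x = λ² - 15 - 15 = 169 - 30 ≡ 3; y = λ·(15 - 3) - 8 ≡ 12. → (3, 12)
add P: (3, 12) + (14, 6). λ = (6 - 12)/(14 - 3) ≡ 11/11 mod 17. 11⁻¹ ≡ 14 (mod 17) since 11·14 = 154 ≡ 1, so λ ≡ 1.
  x = λ² - 3 - 14 = 1 - 17 ≡ 1; y = λ·(3 - 1) - 12 ≡ 7. → (1, 7)
double: tangent at (1, 7): λ = (3·1² + 9)/(2·7) ≡ 12/14. 14⁻¹ ≡ 11 (mod 17) since 14·11 = 154 ≡ 1, so λ ≡ 12·11 ≡ 13.
  x = λ² - 1 - 1 = 169 - 2 ≡ 14; y = λ·(1 - 14) - 7 ≡ 11. → (14, 11)
add P: (14, 11) + (14, 6): same x and y₁ ≡ -y₂, so the sum is the point at infinity.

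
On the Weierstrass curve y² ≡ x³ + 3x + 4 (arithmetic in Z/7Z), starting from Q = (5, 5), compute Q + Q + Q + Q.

Repeated addition: build up to 4Q.
2Q: tangent at (5, 5): λ = (3·5² + 3)/(2·5) ≡ 1/3. 3⁻¹ ≡ 5 (mod 7) since 3·5 = 15 ≡ 1, so λ ≡ 1·5 ≡ 5.
  x = λ² - 5 - 5 = 25 - 10 ≡ 1; y = λ·(5 - 1) - 5 ≡ 1. → (1, 1)
3Q: (1, 1) + (5, 5). λ = (5 - 1)/(5 - 1) ≡ 4/4 mod 7. 4⁻¹ ≡ 2 (mod 7), so λ ≡ 1.
  x = λ² - 1 - 5 = 1 - 6 ≡ 2; y = λ·(1 - 2) - 1 ≡ 5. → (2, 5)
4Q: (2, 5) + (5, 5). λ = (5 - 5)/(5 - 2) ≡ 0/3 mod 7. 3⁻¹ ≡ 5 (mod 7), so λ ≡ 0.
  x = λ² - 2 - 5 = 0 - 7 ≡ 0; y = λ·(2 - 0) - 5 ≡ 2. → (0, 2)

(0, 2)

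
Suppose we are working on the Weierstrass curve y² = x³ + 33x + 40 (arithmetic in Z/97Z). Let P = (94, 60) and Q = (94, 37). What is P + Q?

The two points share x = 94 and their y-coordinates satisfy 60 + 37 ≡ 0 (mod 97), so they are inverses. Their sum is O.

O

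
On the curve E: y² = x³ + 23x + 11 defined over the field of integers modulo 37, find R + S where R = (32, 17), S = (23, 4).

(32, 17) + (23, 4). λ = (4 - 17)/(23 - 32) ≡ 24/28 mod 37. 28⁻¹ ≡ 4 (mod 37), so λ ≡ 22.
  x = λ² - 32 - 23 = 484 - 55 ≡ 22; y = λ·(32 - 22) - 17 ≡ 18. → (22, 18)

(22, 18)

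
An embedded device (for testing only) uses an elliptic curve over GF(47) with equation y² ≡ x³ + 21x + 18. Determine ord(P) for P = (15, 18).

5

2P: tangent at (15, 18): λ = (3·15² + 21)/(2·18) ≡ 38/36. 36⁻¹ ≡ 17 (mod 47), so λ ≡ 38·17 ≡ 35.
  x = λ² - 15 - 15 = 1225 - 30 ≡ 20; y = λ·(15 - 20) - 18 ≡ 42. → (20, 42)
3P: (20, 42) + (15, 18). λ = (18 - 42)/(15 - 20) ≡ 23/42 mod 47. 42⁻¹ ≡ 28 (mod 47) since 42·28 = 1176 ≡ 1, so λ ≡ 33.
  x = λ² - 20 - 15 = 1089 - 35 ≡ 20; y = λ·(20 - 20) - 42 ≡ 5. → (20, 5)
4P: (20, 5) + (15, 18). λ = (18 - 5)/(15 - 20) ≡ 13/42 mod 47. 42⁻¹ ≡ 28 (mod 47) since 42·28 = 1176 ≡ 1, so λ ≡ 35.
  x = λ² - 20 - 15 = 1225 - 35 ≡ 15; y = λ·(20 - 15) - 5 ≡ 29. → (15, 29)
5P: (15, 29) + (15, 18): same x and y₁ ≡ -y₂, so the sum is O.
5P = O, so the order is 5.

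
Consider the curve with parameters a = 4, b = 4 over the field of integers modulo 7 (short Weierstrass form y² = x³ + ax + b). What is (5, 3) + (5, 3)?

tangent at (5, 3): λ = (3·5² + 4)/(2·3) ≡ 2/6. 6⁻¹ ≡ 6 (mod 7) since 6·6 = 36 ≡ 1, so λ ≡ 2·6 ≡ 5.
  x = λ² - 5 - 5 = 25 - 10 ≡ 1; y = λ·(5 - 1) - 3 ≡ 3. → (1, 3)

(1, 3)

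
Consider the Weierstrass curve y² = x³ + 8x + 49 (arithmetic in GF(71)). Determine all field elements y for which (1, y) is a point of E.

22, 49

x³ + 8x + 49 = 58 ≡ 58 (mod 71).
Square roots of 58 mod 71: 22 and 49 (since 22² = 484 ≡ 58).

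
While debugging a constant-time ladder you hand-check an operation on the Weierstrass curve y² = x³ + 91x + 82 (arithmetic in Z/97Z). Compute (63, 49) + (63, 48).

The two points share x = 63 and their y-coordinates satisfy 49 + 48 ≡ 0 (mod 97), so they are inverses. Their sum is ∞.

O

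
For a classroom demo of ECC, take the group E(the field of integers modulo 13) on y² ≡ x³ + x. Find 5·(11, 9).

(5, 0)

Write G = (11, 9).
Double-and-add on 5 = (101)₂. Start with G = (11, 9) for the leading 1-bit.
double: tangent at (11, 9): λ = (3·11² + 1)/(2·9) ≡ 0/5. 5⁻¹ ≡ 8 (mod 13) since 5·8 = 40 ≡ 1, so λ ≡ 0·8 ≡ 0.
  x = λ² - 11 - 11 = 0 - 22 ≡ 4; y = λ·(11 - 4) - 9 ≡ 4. → (4, 4)
double: tangent at (4, 4): λ = (3·4² + 1)/(2·4) ≡ 10/8. 8⁻¹ ≡ 5 (mod 13), so λ ≡ 10·5 ≡ 11.
  x = λ² - 4 - 4 = 121 - 8 ≡ 9; y = λ·(4 - 9) - 4 ≡ 6. → (9, 6)
add G: (9, 6) + (11, 9). λ = (9 - 6)/(11 - 9) ≡ 3/2 mod 13. 2⁻¹ ≡ 7 (mod 13), so λ ≡ 8.
  x = λ² - 9 - 11 = 64 - 20 ≡ 5; y = λ·(9 - 5) - 6 ≡ 0. → (5, 0)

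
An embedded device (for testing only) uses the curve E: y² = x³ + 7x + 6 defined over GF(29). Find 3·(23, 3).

(26, 4)

Write Q = (23, 3).
Repeated addition: build up to 3Q.
2Q: tangent at (23, 3): λ = (3·23² + 7)/(2·3) ≡ 28/6. 6⁻¹ ≡ 5 (mod 29) since 6·5 = 30 ≡ 1, so λ ≡ 28·5 ≡ 24.
  x = λ² - 23 - 23 = 576 - 46 ≡ 8; y = λ·(23 - 8) - 3 ≡ 9. → (8, 9)
3Q: (8, 9) + (23, 3). λ = (3 - 9)/(23 - 8) ≡ 23/15 mod 29. 15⁻¹ ≡ 2 (mod 29), so λ ≡ 17.
  x = λ² - 8 - 23 = 289 - 31 ≡ 26; y = λ·(8 - 26) - 9 ≡ 4. → (26, 4)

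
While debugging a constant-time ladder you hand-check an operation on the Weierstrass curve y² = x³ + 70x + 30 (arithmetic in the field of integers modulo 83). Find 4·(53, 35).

(45, 10)

Write P = (53, 35).
Repeated addition: build up to 4P.
2P: tangent at (53, 35): λ = (3·53² + 70)/(2·35) ≡ 31/70. 70⁻¹ ≡ 51 (mod 83) since 70·51 = 3570 ≡ 1, so λ ≡ 31·51 ≡ 4.
  x = λ² - 53 - 53 = 16 - 106 ≡ 76; y = λ·(53 - 76) - 35 ≡ 39. → (76, 39)
3P: (76, 39) + (53, 35). λ = (35 - 39)/(53 - 76) ≡ 79/60 mod 83. 60⁻¹ ≡ 18 (mod 83), so λ ≡ 11.
  x = λ² - 76 - 53 = 121 - 129 ≡ 75; y = λ·(76 - 75) - 39 ≡ 55. → (75, 55)
4P: (75, 55) + (53, 35). λ = (35 - 55)/(53 - 75) ≡ 63/61 mod 83. 61⁻¹ ≡ 49 (mod 83) since 61·49 = 2989 ≡ 1, so λ ≡ 16.
  x = λ² - 75 - 53 = 256 - 128 ≡ 45; y = λ·(75 - 45) - 55 ≡ 10. → (45, 10)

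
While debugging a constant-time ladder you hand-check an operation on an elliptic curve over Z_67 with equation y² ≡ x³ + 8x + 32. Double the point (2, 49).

(60, 13)

tangent at (2, 49): λ = (3·2² + 8)/(2·49) ≡ 20/31. 31⁻¹ ≡ 13 (mod 67) since 31·13 = 403 ≡ 1, so λ ≡ 20·13 ≡ 59.
  x = λ² - 2 - 2 = 3481 - 4 ≡ 60; y = λ·(2 - 60) - 49 ≡ 13. → (60, 13)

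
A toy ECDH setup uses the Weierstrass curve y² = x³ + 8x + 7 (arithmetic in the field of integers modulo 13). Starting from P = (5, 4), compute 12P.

Double-and-add on 12 = (1100)₂. Start with P = (5, 4) for the leading 1-bit.
double: tangent at (5, 4): λ = (3·5² + 8)/(2·4) ≡ 5/8. 8⁻¹ ≡ 5 (mod 13), so λ ≡ 5·5 ≡ 12.
  x = λ² - 5 - 5 = 144 - 10 ≡ 4; y = λ·(5 - 4) - 4 ≡ 8. → (4, 8)
add P: (4, 8) + (5, 4). λ = (4 - 8)/(5 - 4) ≡ 9/1 mod 13. 1⁻¹ ≡ 1 (mod 13), so λ ≡ 9.
  x = λ² - 4 - 5 = 81 - 9 ≡ 7; y = λ·(4 - 7) - 8 ≡ 4. → (7, 4)
double: tangent at (7, 4): λ = (3·7² + 8)/(2·4) ≡ 12/8. 8⁻¹ ≡ 5 (mod 13) since 8·5 = 40 ≡ 1, so λ ≡ 12·5 ≡ 8.
  x = λ² - 7 - 7 = 64 - 14 ≡ 11; y = λ·(7 - 11) - 4 ≡ 3. → (11, 3)
double: tangent at (11, 3): λ = (3·11² + 8)/(2·3) ≡ 7/6. 6⁻¹ ≡ 11 (mod 13), so λ ≡ 7·11 ≡ 12.
  x = λ² - 11 - 11 = 144 - 22 ≡ 5; y = λ·(11 - 5) - 3 ≡ 4. → (5, 4)

(5, 4)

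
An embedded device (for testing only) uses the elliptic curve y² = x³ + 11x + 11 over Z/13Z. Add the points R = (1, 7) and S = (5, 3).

(8, 0)

(1, 7) + (5, 3). λ = (3 - 7)/(5 - 1) ≡ 9/4 mod 13. 4⁻¹ ≡ 10 (mod 13), so λ ≡ 12.
  x = λ² - 1 - 5 = 144 - 6 ≡ 8; y = λ·(1 - 8) - 7 ≡ 0. → (8, 0)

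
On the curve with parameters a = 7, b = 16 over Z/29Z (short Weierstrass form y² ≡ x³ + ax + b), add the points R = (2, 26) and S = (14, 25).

(2, 26) + (14, 25). λ = (25 - 26)/(14 - 2) ≡ 28/12 mod 29. 12⁻¹ ≡ 17 (mod 29), so λ ≡ 12.
  x = λ² - 2 - 14 = 144 - 16 ≡ 12; y = λ·(2 - 12) - 26 ≡ 28. → (12, 28)

(12, 28)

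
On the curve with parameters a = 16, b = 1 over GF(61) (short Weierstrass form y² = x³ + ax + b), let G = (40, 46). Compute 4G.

Repeated addition: build up to 4G.
2G: tangent at (40, 46): λ = (3·40² + 16)/(2·46) ≡ 58/31. 31⁻¹ ≡ 2 (mod 61) since 31·2 = 62 ≡ 1, so λ ≡ 58·2 ≡ 55.
  x = λ² - 40 - 40 = 3025 - 80 ≡ 17; y = λ·(40 - 17) - 46 ≡ 60. → (17, 60)
3G: (17, 60) + (40, 46). λ = (46 - 60)/(40 - 17) ≡ 47/23 mod 61. 23⁻¹ ≡ 8 (mod 61), so λ ≡ 10.
  x = λ² - 17 - 40 = 100 - 57 ≡ 43; y = λ·(17 - 43) - 60 ≡ 46. → (43, 46)
4G: (43, 46) + (40, 46). λ = (46 - 46)/(40 - 43) ≡ 0/58 mod 61. 58⁻¹ ≡ 20 (mod 61), so λ ≡ 0.
  x = λ² - 43 - 40 = 0 - 83 ≡ 39; y = λ·(43 - 39) - 46 ≡ 15. → (39, 15)

(39, 15)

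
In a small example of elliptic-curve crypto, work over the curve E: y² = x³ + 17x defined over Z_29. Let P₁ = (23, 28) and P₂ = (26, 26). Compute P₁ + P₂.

(3, 7)

(23, 28) + (26, 26). λ = (26 - 28)/(26 - 23) ≡ 27/3 mod 29. 3⁻¹ ≡ 10 (mod 29), so λ ≡ 9.
  x = λ² - 23 - 26 = 81 - 49 ≡ 3; y = λ·(23 - 3) - 28 ≡ 7. → (3, 7)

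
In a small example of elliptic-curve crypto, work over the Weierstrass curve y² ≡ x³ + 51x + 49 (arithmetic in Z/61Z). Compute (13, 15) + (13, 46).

O

The two points share x = 13 and their y-coordinates satisfy 15 + 46 ≡ 0 (mod 61), so they are inverses. Their sum is O.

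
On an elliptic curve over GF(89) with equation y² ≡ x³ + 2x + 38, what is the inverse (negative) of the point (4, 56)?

(4, 33)

-(4, 56) = (4, -56 mod 89) = (4, 33).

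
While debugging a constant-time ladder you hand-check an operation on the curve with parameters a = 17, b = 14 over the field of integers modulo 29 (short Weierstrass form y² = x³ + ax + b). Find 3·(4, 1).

Write P = (4, 1).
Repeated addition: build up to 3P.
2P: tangent at (4, 1): λ = (3·4² + 17)/(2·1) ≡ 7/2. 2⁻¹ ≡ 15 (mod 29) since 2·15 = 30 ≡ 1, so λ ≡ 7·15 ≡ 18.
  x = λ² - 4 - 4 = 324 - 8 ≡ 26; y = λ·(4 - 26) - 1 ≡ 9. → (26, 9)
3P: (26, 9) + (4, 1). λ = (1 - 9)/(4 - 26) ≡ 21/7 mod 29. 7⁻¹ ≡ 25 (mod 29), so λ ≡ 3.
  x = λ² - 26 - 4 = 9 - 30 ≡ 8; y = λ·(26 - 8) - 9 ≡ 16. → (8, 16)

(8, 16)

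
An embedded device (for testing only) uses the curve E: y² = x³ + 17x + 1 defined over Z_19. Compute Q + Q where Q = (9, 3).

(2, 9)

tangent at (9, 3): λ = (3·9² + 17)/(2·3) ≡ 13/6. 6⁻¹ ≡ 16 (mod 19) since 6·16 = 96 ≡ 1, so λ ≡ 13·16 ≡ 18.
  x = λ² - 9 - 9 = 324 - 18 ≡ 2; y = λ·(9 - 2) - 3 ≡ 9. → (2, 9)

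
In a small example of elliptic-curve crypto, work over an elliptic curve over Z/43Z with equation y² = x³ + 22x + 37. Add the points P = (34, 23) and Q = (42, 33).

(25, 42)

(34, 23) + (42, 33). λ = (33 - 23)/(42 - 34) ≡ 10/8 mod 43. 8⁻¹ ≡ 27 (mod 43), so λ ≡ 12.
  x = λ² - 34 - 42 = 144 - 76 ≡ 25; y = λ·(34 - 25) - 23 ≡ 42. → (25, 42)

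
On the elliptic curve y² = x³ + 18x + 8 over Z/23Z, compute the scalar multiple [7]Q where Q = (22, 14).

(13, 1)

Repeated addition: build up to 7Q.
2Q: tangent at (22, 14): λ = (3·22² + 18)/(2·14) ≡ 21/5. 5⁻¹ ≡ 14 (mod 23), so λ ≡ 21·14 ≡ 18.
  x = λ² - 22 - 22 = 324 - 44 ≡ 4; y = λ·(22 - 4) - 14 ≡ 11. → (4, 11)
3Q: (4, 11) + (22, 14). λ = (14 - 11)/(22 - 4) ≡ 3/18 mod 23. 18⁻¹ ≡ 9 (mod 23), so λ ≡ 4.
  x = λ² - 4 - 22 = 16 - 26 ≡ 13; y = λ·(4 - 13) - 11 ≡ 22. → (13, 22)
4Q: (13, 22) + (22, 14). λ = (14 - 22)/(22 - 13) ≡ 15/9 mod 23. 9⁻¹ ≡ 18 (mod 23) since 9·18 = 162 ≡ 1, so λ ≡ 17.
  x = λ² - 13 - 22 = 289 - 35 ≡ 1; y = λ·(13 - 1) - 22 ≡ 21. → (1, 21)
5Q: (1, 21) + (22, 14). λ = (14 - 21)/(22 - 1) ≡ 16/21 mod 23. 21⁻¹ ≡ 11 (mod 23) since 21·11 = 231 ≡ 1, so λ ≡ 15.
  x = λ² - 1 - 22 = 225 - 23 ≡ 18; y = λ·(1 - 18) - 21 ≡ 0. → (18, 0)
6Q: (18, 0) + (22, 14). λ = (14 - 0)/(22 - 18) ≡ 14/4 mod 23. 4⁻¹ ≡ 6 (mod 23), so λ ≡ 15.
  x = λ² - 18 - 22 = 225 - 40 ≡ 1; y = λ·(18 - 1) - 0 ≡ 2. → (1, 2)
7Q: (1, 2) + (22, 14). λ = (14 - 2)/(22 - 1) ≡ 12/21 mod 23. 21⁻¹ ≡ 11 (mod 23), so λ ≡ 17.
  x = λ² - 1 - 22 = 289 - 23 ≡ 13; y = λ·(1 - 13) - 2 ≡ 1. → (13, 1)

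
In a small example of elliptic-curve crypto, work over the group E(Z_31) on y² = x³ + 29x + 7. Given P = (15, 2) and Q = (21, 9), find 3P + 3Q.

(23, 10)

First 3P:
Repeated addition: build up to 3P.
2P: tangent at (15, 2): λ = (3·15² + 29)/(2·2) ≡ 22/4. 4⁻¹ ≡ 8 (mod 31), so λ ≡ 22·8 ≡ 21.
  x = λ² - 15 - 15 = 441 - 30 ≡ 8; y = λ·(15 - 8) - 2 ≡ 21. → (8, 21)
3P: (8, 21) + (15, 2). λ = (2 - 21)/(15 - 8) ≡ 12/7 mod 31. 7⁻¹ ≡ 9 (mod 31), so λ ≡ 15.
  x = λ² - 8 - 15 = 225 - 23 ≡ 16; y = λ·(8 - 16) - 21 ≡ 14. → (16, 14)
3P = (16, 14).
Next 3Q:
Repeated addition: build up to 3Q.
2Q: tangent at (21, 9): λ = (3·21² + 29)/(2·9) ≡ 19/18. 18⁻¹ ≡ 19 (mod 31), so λ ≡ 19·19 ≡ 20.
  x = λ² - 21 - 21 = 400 - 42 ≡ 17; y = λ·(21 - 17) - 9 ≡ 9. → (17, 9)
3Q: (17, 9) + (21, 9). λ = (9 - 9)/(21 - 17) ≡ 0/4 mod 31. 4⁻¹ ≡ 8 (mod 31) since 4·8 = 32 ≡ 1, so λ ≡ 0.
  x = λ² - 17 - 21 = 0 - 38 ≡ 24; y = λ·(17 - 24) - 9 ≡ 22. → (24, 22)
3Q = (24, 22).
Finally 3P + 3Q:
(16, 14) + (24, 22). λ = (22 - 14)/(24 - 16) ≡ 8/8 mod 31. 8⁻¹ ≡ 4 (mod 31) since 8·4 = 32 ≡ 1, so λ ≡ 1.
  x = λ² - 16 - 24 = 1 - 40 ≡ 23; y = λ·(16 - 23) - 14 ≡ 10. → (23, 10)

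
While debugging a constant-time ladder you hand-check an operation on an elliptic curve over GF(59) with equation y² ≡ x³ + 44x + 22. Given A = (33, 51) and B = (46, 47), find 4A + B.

First 4A:
Double-and-add on 4 = (100)₂. Start with A = (33, 51) for the leading 1-bit.
double: tangent at (33, 51): λ = (3·33² + 44)/(2·51) ≡ 7/43. 43⁻¹ ≡ 11 (mod 59) since 43·11 = 473 ≡ 1, so λ ≡ 7·11 ≡ 18.
  x = λ² - 33 - 33 = 324 - 66 ≡ 22; y = λ·(33 - 22) - 51 ≡ 29. → (22, 29)
double: tangent at (22, 29): λ = (3·22² + 44)/(2·29) ≡ 21/58. 58⁻¹ ≡ 58 (mod 59) since 58·58 = 3364 ≡ 1, so λ ≡ 21·58 ≡ 38.
  x = λ² - 22 - 22 = 1444 - 44 ≡ 43; y = λ·(22 - 43) - 29 ≡ 58. → (43, 58)
4A = (43, 58).
Finally 4A + B:
(43, 58) + (46, 47). λ = (47 - 58)/(46 - 43) ≡ 48/3 mod 59. 3⁻¹ ≡ 20 (mod 59), so λ ≡ 16.
  x = λ² - 43 - 46 = 256 - 89 ≡ 49; y = λ·(43 - 49) - 58 ≡ 23. → (49, 23)

(49, 23)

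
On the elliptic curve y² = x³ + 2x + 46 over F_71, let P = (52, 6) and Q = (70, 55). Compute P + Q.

(52, 6) + (70, 55). λ = (55 - 6)/(70 - 52) ≡ 49/18 mod 71. 18⁻¹ ≡ 4 (mod 71) since 18·4 = 72 ≡ 1, so λ ≡ 54.
  x = λ² - 52 - 70 = 2916 - 122 ≡ 25; y = λ·(52 - 25) - 6 ≡ 32. → (25, 32)

(25, 32)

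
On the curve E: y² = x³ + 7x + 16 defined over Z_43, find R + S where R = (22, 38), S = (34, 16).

(22, 38) + (34, 16). λ = (16 - 38)/(34 - 22) ≡ 21/12 mod 43. 12⁻¹ ≡ 18 (mod 43), so λ ≡ 34.
  x = λ² - 22 - 34 = 1156 - 56 ≡ 25; y = λ·(22 - 25) - 38 ≡ 32. → (25, 32)

(25, 32)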